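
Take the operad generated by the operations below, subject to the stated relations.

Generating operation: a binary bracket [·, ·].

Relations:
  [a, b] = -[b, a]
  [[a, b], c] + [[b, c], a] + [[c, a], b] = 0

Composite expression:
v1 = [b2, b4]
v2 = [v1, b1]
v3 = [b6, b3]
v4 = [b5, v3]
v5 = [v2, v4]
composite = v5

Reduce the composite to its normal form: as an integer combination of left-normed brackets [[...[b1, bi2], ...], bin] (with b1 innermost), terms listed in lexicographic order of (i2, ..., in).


-[[[[[b1, b2], b4], b3], b6], b5] + [[[[[b1, b2], b4], b5], b3], b6] - [[[[[b1, b2], b4], b5], b6], b3] + [[[[[b1, b2], b4], b6], b3], b5] + [[[[[b1, b4], b2], b3], b6], b5] - [[[[[b1, b4], b2], b5], b3], b6] + [[[[[b1, b4], b2], b5], b6], b3] - [[[[[b1, b4], b2], b6], b3], b5]

In the tensor algebra, words opening b1 carry the b1-anchored form.
Composite bracket: [[[b2, b4], b1], [b5, [b6, b3]]]
Each bracket splits as ab - ba, giving 32 signed words (2^5 = 32).
Keep just the words that open with b1:
  b1b2b4b3b6b5 appears with sign -1, giving the term -[[[[[b1, b2], b4], b3], b6], b5]
  b1b2b4b5b3b6 appears with sign +1, giving the term +[[[[[b1, b2], b4], b5], b3], b6]
  b1b2b4b5b6b3 appears with sign -1, giving the term -[[[[[b1, b2], b4], b5], b6], b3]
  b1b2b4b6b3b5 appears with sign +1, giving the term +[[[[[b1, b2], b4], b6], b3], b5]
  b1b4b2b3b6b5 appears with sign +1, giving the term +[[[[[b1, b4], b2], b3], b6], b5]
  b1b4b2b5b3b6 appears with sign -1, giving the term -[[[[[b1, b4], b2], b5], b3], b6]
  b1b4b2b5b6b3 appears with sign +1, giving the term +[[[[[b1, b4], b2], b5], b6], b3]
  b1b4b2b6b3b5 appears with sign -1, giving the term -[[[[[b1, b4], b2], b6], b3], b5]


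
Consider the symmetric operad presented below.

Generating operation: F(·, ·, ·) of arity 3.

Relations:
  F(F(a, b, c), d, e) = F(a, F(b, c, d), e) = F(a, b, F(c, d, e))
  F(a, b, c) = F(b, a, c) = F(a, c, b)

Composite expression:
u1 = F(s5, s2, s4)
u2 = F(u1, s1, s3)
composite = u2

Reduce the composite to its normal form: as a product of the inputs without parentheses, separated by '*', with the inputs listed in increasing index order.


Shape and order are irrelevant to F; the s-input set decides.
F(s5, s2, s4) reduces to s5 * s2 * s4
F(F(s5, s2, s4), s1, s3) reduces to s5 * s2 * s4 * s1 * s3
the factors in increasing index order: s1 * s2 * s3 * s4 * s5

s1 * s2 * s3 * s4 * s5


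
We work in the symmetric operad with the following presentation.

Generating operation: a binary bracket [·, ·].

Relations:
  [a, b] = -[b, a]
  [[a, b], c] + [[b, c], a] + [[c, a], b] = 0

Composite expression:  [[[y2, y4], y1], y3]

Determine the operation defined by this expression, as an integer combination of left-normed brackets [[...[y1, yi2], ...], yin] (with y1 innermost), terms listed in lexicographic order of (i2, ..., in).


-[[[y1, y2], y4], y3] + [[[y1, y4], y2], y3]

Expand each bracket as ab - ba; the y1-initial words give the coefficients.
Composite bracket: [[[y2, y4], y1], y3]
Full expansion: 8 signed words from ab - ba (2^3 = 8).
The y1-initial words carry the normal form:
  y1y2y4y3 (sign -1) contributes -[[[y1, y2], y4], y3]
  y1y4y2y3 (sign +1) contributes +[[[y1, y4], y2], y3]


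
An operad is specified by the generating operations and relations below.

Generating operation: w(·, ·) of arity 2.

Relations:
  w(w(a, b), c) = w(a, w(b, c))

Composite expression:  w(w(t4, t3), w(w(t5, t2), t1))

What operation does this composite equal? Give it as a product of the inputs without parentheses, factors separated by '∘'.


t4 ∘ t3 ∘ t5 ∘ t2 ∘ t1

All parenthesizations of w agree; list the t-inputs left to right.
w(t4, t3) unparenthesizes to t4 ∘ t3
w(t5, t2) unparenthesizes to t5 ∘ t2
w(w(t5, t2), t1) unparenthesizes to t5 ∘ t2 ∘ t1
w(w(t4, t3), w(w(t5, t2), t1)) unparenthesizes to t4 ∘ t3 ∘ t5 ∘ t2 ∘ t1


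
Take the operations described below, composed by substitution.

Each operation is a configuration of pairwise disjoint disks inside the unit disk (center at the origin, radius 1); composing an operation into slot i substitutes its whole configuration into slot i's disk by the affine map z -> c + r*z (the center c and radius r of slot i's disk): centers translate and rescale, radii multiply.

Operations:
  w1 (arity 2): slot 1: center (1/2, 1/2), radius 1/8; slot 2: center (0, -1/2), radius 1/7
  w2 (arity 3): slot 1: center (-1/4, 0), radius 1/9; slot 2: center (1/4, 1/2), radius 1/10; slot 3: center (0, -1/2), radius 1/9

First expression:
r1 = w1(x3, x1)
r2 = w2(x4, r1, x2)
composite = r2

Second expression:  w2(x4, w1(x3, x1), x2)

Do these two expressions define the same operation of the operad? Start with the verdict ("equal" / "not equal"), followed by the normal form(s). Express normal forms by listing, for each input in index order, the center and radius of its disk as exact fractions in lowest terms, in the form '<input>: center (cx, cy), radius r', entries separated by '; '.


equal: each reduces to x1: center (1/4, 9/20), radius 1/70; x2: center (0, -1/2), radius 1/9; x3: center (3/10, 11/20), radius 1/80; x4: center (-1/4, 0), radius 1/9

Normal form of the first expression: x1: center (1/4, 9/20), radius 1/70; x2: center (0, -1/2), radius 1/9; x3: center (3/10, 11/20), radius 1/80; x4: center (-1/4, 0), radius 1/9
Normal form of the second expression: x1: center (1/4, 9/20), radius 1/70; x2: center (0, -1/2), radius 1/9; x3: center (3/10, 11/20), radius 1/80; x4: center (-1/4, 0), radius 1/9
Same normal form: equal.


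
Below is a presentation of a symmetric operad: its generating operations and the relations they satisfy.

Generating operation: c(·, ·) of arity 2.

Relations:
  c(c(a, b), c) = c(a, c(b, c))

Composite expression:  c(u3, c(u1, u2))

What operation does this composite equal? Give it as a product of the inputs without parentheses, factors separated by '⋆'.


Key point: c is associative — brackets drop, the u-order remains.
c(u1, u2) spells out as u1 ⋆ u2
c(u3, c(u1, u2)) spells out as u3 ⋆ u1 ⋆ u2

u3 ⋆ u1 ⋆ u2


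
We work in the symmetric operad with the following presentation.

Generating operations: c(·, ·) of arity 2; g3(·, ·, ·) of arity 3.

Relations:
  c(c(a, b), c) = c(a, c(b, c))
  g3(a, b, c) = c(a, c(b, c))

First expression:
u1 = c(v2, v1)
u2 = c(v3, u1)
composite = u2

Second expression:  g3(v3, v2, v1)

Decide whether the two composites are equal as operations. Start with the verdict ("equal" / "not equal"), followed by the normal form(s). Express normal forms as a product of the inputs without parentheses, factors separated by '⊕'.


equal; both compose to v3 ⊕ v2 ⊕ v1

Reducing the first expression gives v3 ⊕ v2 ⊕ v1
Reducing the second expression gives v3 ⊕ v2 ⊕ v1
The normal forms match — equal.


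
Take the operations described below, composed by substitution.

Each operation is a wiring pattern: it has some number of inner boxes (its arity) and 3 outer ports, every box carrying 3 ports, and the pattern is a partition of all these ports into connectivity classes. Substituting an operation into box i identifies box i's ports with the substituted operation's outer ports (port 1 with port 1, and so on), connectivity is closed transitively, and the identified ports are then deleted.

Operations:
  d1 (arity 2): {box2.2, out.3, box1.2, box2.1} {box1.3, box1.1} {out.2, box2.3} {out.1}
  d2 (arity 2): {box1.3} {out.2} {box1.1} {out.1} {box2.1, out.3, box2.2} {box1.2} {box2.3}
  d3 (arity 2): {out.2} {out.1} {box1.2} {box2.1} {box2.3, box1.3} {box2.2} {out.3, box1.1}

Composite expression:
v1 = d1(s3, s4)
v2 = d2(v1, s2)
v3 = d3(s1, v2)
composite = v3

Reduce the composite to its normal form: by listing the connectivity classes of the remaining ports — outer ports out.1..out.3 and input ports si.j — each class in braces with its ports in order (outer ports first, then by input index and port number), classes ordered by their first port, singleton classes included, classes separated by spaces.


{out.1} {out.2} {out.3, s1.1} {s1.2} {s1.3, s2.1, s2.2} {s2.3} {s3.1, s3.3} {s3.2, s4.1, s4.2} {s4.3}

After gluing at d3, chains via deleted ports link the s-ports.
after d1, the pattern on (s3, s4) reads {out.1} {out.2, s4.3} {out.3, s3.2, s4.1, s4.2} {s3.1, s3.3} (out.j = its outer ports)
after d2, the pattern on (s3, s4, s2) reads {out.1} {out.2} {out.3, s2.1, s2.2} {s2.3} {s3.1, s3.3} {s3.2, s4.1, s4.2} {s4.3} (out.j = its outer ports)
after d3, the pattern on (s1, s3, s4, s2) reads {out.1} {out.2} {out.3, s1.1} {s1.2} {s1.3, s2.1, s2.2} {s2.3} {s3.1, s3.3} {s3.2, s4.1, s4.2} {s4.3} (out.j = its outer ports)


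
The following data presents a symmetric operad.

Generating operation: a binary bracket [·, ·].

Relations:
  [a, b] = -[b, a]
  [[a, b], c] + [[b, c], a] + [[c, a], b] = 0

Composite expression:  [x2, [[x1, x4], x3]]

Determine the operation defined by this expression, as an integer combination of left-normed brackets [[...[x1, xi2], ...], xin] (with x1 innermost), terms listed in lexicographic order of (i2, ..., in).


-[[[x1, x4], x3], x2]

Skip Jacobi rewriting: expand, keep x1-initial words, read off terms.
Composite bracket: [x2, [[x1, x4], x3]]
Each bracket splits as ab - ba, giving 8 signed words (2^3 = 8).
Keep just the words that open with x1:
  x1x4x3x2 (sign -1) contributes -[[[x1, x4], x3], x2]


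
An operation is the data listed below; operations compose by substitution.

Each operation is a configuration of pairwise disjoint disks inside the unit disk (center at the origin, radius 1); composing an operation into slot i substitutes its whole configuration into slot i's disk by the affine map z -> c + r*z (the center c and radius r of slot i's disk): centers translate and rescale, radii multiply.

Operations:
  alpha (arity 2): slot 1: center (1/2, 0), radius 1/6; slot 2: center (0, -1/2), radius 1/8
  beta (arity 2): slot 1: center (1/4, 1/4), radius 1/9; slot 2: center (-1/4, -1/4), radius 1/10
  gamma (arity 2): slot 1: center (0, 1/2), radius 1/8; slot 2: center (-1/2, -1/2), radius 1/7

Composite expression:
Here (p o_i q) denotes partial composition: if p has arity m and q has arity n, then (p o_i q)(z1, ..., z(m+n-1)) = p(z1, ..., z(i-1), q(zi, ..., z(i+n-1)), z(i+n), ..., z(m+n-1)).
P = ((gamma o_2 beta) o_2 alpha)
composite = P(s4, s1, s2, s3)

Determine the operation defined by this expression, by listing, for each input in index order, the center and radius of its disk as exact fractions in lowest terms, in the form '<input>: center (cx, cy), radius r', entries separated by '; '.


s1: center (-115/252, -13/28), radius 1/378; s2: center (-13/28, -17/36), radius 1/504; s3: center (-15/28, -15/28), radius 1/70; s4: center (0, 1/2), radius 1/8

Nesting under gamma composes maps z -> c + r*z down each s-path.
input s4: composing its 1 substitution step yields center (0, 1/2), radius 1/8
input s1: composing its 3 substitution steps yields center (-115/252, -13/28), radius 1/378
input s2: composing its 3 substitution steps yields center (-13/28, -17/36), radius 1/504
input s3: composing its 2 substitution steps yields center (-15/28, -15/28), radius 1/70


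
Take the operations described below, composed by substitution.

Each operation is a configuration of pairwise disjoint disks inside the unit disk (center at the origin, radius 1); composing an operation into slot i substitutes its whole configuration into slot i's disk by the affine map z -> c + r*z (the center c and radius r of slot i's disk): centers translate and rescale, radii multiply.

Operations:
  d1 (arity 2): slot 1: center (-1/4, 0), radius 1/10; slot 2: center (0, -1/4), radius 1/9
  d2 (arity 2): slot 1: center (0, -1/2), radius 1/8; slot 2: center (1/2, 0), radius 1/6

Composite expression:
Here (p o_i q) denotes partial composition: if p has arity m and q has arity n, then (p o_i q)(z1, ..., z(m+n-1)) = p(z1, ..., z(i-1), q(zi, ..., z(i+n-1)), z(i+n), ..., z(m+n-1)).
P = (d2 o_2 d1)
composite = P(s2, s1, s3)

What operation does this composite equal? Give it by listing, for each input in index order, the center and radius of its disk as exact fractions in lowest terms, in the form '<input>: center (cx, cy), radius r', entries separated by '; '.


Affine substitution under d2: radii multiply and s-centers shift.
input s2: composing its 1 substitution step yields center (0, -1/2), radius 1/8
input s1: composing its 2 substitution steps yields center (11/24, 0), radius 1/60
input s3: composing its 2 substitution steps yields center (1/2, -1/24), radius 1/54

s1: center (11/24, 0), radius 1/60; s2: center (0, -1/2), radius 1/8; s3: center (1/2, -1/24), radius 1/54


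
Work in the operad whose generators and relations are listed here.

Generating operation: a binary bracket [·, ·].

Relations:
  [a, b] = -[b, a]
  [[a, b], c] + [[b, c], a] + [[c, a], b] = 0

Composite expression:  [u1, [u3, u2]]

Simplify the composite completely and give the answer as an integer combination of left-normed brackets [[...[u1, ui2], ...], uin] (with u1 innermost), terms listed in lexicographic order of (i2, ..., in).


-[[u1, u2], u3] + [[u1, u3], u2]

Expand each bracket as ab - ba; the u1-initial words give the coefficients.
Composite bracket: [u1, [u3, u2]]
Full expansion: 4 signed words from ab - ba (2^2 = 4).
Words beginning with u1 determine it all:
  u1u2u3 appears with sign -1, giving the term -[[u1, u2], u3]
  u1u3u2 appears with sign +1, giving the term +[[u1, u3], u2]


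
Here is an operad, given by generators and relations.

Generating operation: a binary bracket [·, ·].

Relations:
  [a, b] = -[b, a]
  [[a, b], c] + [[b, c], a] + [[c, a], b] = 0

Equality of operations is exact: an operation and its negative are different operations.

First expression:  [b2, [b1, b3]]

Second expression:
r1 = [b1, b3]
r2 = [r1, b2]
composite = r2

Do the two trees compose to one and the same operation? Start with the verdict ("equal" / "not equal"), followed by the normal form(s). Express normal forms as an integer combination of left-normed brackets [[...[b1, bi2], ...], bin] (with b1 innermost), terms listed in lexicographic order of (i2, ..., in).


In normal form, the first expression is -[[b1, b3], b2]
In normal form, the second expression is [[b1, b3], b2]
They disagree, so not equal.

not equal; first: -[[b1, b3], b2]; second: [[b1, b3], b2]


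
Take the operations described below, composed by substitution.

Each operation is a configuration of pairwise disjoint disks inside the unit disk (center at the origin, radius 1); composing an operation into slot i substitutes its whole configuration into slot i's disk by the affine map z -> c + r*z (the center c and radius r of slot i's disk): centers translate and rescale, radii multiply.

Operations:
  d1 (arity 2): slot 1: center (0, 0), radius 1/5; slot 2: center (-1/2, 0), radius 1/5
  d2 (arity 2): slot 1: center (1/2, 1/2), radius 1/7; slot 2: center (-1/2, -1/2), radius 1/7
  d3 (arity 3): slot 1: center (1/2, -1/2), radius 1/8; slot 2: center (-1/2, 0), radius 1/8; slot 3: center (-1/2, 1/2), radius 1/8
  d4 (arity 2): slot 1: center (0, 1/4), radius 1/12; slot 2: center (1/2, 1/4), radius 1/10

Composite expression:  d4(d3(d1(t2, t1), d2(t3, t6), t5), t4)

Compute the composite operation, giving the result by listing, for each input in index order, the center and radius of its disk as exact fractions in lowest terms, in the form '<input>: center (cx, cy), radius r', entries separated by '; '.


t1: center (7/192, 5/24), radius 1/480; t2: center (1/24, 5/24), radius 1/480; t3: center (-7/192, 49/192), radius 1/672; t4: center (1/2, 1/4), radius 1/10; t5: center (-1/24, 7/24), radius 1/96; t6: center (-3/64, 47/192), radius 1/672

Follow each t-input down from d4: c' goes to c + r*c', radius to r*r'.
input t2: composing its 3 substitution steps yields center (1/24, 5/24), radius 1/480
input t1: composing its 3 substitution steps yields center (7/192, 5/24), radius 1/480
input t3: composing its 3 substitution steps yields center (-7/192, 49/192), radius 1/672
input t6: composing its 3 substitution steps yields center (-3/64, 47/192), radius 1/672
input t5: composing its 2 substitution steps yields center (-1/24, 7/24), radius 1/96
input t4: composing its 1 substitution step yields center (1/2, 1/4), radius 1/10


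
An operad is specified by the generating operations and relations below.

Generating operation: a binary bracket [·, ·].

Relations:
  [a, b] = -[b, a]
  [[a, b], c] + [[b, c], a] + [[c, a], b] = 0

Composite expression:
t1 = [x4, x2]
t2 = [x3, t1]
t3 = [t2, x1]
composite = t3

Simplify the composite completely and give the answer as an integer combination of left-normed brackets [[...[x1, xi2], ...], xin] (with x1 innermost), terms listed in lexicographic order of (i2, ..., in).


-[[[x1, x2], x4], x3] + [[[x1, x3], x2], x4] - [[[x1, x3], x4], x2] + [[[x1, x4], x2], x3]


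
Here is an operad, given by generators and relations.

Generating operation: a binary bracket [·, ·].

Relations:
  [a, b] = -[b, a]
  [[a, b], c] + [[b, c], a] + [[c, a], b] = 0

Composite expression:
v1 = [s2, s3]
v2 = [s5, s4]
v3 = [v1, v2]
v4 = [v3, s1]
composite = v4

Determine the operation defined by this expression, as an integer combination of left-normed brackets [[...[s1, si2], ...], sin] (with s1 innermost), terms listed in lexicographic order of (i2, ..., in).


[[[[s1, s2], s3], s4], s5] - [[[[s1, s2], s3], s5], s4] - [[[[s1, s3], s2], s4], s5] + [[[[s1, s3], s2], s5], s4] - [[[[s1, s4], s5], s2], s3] + [[[[s1, s4], s5], s3], s2] + [[[[s1, s5], s4], s2], s3] - [[[[s1, s5], s4], s3], s2]

Skip Jacobi rewriting: expand, keep s1-initial words, read off terms.
Composite bracket: [[[s2, s3], [s5, s4]], s1]
The bracket unfolds into 16 signed words via [a, b] = ab - ba (2^4 = 16).
Coefficients come from the s1-initial words:
  s1s2s3s4s5 appears with sign +1, giving the term +[[[[s1, s2], s3], s4], s5]
  s1s2s3s5s4 appears with sign -1, giving the term -[[[[s1, s2], s3], s5], s4]
  s1s3s2s4s5 appears with sign -1, giving the term -[[[[s1, s3], s2], s4], s5]
  s1s3s2s5s4 appears with sign +1, giving the term +[[[[s1, s3], s2], s5], s4]
  s1s4s5s2s3 appears with sign -1, giving the term -[[[[s1, s4], s5], s2], s3]
  s1s4s5s3s2 appears with sign +1, giving the term +[[[[s1, s4], s5], s3], s2]
  s1s5s4s2s3 appears with sign +1, giving the term +[[[[s1, s5], s4], s2], s3]
  s1s5s4s3s2 appears with sign -1, giving the term -[[[[s1, s5], s4], s3], s2]


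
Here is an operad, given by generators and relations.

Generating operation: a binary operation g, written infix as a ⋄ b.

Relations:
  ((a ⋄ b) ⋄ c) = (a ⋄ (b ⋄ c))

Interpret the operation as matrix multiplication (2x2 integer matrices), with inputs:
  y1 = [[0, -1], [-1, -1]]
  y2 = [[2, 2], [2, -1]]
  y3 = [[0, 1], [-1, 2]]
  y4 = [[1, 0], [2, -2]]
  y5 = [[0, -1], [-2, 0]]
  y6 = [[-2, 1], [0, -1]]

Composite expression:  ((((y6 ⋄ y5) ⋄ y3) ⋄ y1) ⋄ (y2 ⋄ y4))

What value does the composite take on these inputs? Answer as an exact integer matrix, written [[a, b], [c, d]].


(y6 ⋄ y5) = [[-2, 2], [2, 0]]
((y6 ⋄ y5) ⋄ y3) = [[-2, 2], [0, 2]]
(((y6 ⋄ y5) ⋄ y3) ⋄ y1) = [[-2, 0], [-2, -2]]
(y2 ⋄ y4) = [[6, -4], [0, 2]]
((((y6 ⋄ y5) ⋄ y3) ⋄ y1) ⋄ (y2 ⋄ y4)) = [[-12, 8], [-12, 4]]

[[-12, 8], [-12, 4]]


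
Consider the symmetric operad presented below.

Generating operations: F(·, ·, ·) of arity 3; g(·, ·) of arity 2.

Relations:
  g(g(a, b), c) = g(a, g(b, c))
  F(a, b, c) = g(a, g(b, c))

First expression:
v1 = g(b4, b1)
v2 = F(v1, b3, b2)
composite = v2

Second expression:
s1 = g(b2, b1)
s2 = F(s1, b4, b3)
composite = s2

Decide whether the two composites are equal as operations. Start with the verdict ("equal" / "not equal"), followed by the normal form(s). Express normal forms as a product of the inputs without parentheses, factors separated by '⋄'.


not equal: they reduce to b4 ⋄ b1 ⋄ b3 ⋄ b2 and b2 ⋄ b1 ⋄ b4 ⋄ b3


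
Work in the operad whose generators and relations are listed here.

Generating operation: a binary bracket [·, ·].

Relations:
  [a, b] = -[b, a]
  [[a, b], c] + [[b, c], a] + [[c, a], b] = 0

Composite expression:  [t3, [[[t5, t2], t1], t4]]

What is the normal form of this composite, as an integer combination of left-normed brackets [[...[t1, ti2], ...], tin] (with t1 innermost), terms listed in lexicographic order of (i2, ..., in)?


-[[[[t1, t2], t5], t4], t3] + [[[[t1, t5], t2], t4], t3]

In the tensor algebra, words opening t1 carry the t1-anchored form.
Composite bracket: [t3, [[[t5, t2], t1], t4]]
Each bracket splits as ab - ba, giving 16 signed words (2^4 = 16).
Words beginning with t1 determine it all:
  from t1t2t5t4t3, sign -1: term -[[[[t1, t2], t5], t4], t3]
  from t1t5t2t4t3, sign +1: term +[[[[t1, t5], t2], t4], t3]


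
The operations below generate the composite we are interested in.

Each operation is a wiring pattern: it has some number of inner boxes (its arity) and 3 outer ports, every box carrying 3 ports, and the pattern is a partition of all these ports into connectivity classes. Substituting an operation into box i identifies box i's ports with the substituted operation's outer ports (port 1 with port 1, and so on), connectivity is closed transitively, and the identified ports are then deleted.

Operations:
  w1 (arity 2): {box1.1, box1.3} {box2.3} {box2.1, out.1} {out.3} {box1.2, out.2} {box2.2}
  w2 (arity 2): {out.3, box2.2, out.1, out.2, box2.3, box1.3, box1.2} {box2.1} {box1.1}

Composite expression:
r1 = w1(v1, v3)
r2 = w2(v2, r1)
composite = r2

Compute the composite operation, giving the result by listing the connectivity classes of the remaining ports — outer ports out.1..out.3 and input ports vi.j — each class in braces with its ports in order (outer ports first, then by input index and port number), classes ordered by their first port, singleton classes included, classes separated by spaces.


{out.1, out.2, out.3, v1.2, v2.2, v2.3} {v1.1, v1.3} {v2.1} {v3.1} {v3.2} {v3.3}


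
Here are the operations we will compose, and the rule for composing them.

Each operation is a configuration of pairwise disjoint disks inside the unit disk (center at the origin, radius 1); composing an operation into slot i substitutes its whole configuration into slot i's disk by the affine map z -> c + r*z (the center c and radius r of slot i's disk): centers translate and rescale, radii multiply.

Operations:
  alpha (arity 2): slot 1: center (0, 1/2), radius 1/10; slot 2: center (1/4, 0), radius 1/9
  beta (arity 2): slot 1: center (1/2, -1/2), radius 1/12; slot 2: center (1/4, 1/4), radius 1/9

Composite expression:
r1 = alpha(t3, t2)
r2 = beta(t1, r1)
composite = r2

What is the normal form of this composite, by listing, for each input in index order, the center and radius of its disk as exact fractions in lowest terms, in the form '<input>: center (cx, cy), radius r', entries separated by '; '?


Each t-disk chains the slot maps above it in beta; radii multiply.
input t1: applying the 1 nested substitution gives center (1/2, -1/2), radius 1/12
input t3: applying the 2 nested substitutions gives center (1/4, 11/36), radius 1/90
input t2: applying the 2 nested substitutions gives center (5/18, 1/4), radius 1/81

t1: center (1/2, -1/2), radius 1/12; t2: center (5/18, 1/4), radius 1/81; t3: center (1/4, 11/36), radius 1/90


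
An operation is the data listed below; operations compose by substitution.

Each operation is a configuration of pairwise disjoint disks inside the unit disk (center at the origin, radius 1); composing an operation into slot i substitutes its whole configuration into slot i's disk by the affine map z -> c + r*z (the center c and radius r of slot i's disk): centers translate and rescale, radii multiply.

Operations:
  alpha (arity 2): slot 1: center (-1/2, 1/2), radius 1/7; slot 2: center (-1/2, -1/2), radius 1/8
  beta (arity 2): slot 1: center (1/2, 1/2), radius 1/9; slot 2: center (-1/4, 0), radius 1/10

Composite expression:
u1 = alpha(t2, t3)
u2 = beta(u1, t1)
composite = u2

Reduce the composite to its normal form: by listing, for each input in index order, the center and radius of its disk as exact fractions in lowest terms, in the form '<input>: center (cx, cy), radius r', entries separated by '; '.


t1: center (-1/4, 0), radius 1/10; t2: center (4/9, 5/9), radius 1/63; t3: center (4/9, 4/9), radius 1/72

Only the slot chain above each t matters under beta; compose those maps.
t2 passes through 2 substitutions, ending at center (4/9, 5/9), radius 1/63
t3 passes through 2 substitutions, ending at center (4/9, 4/9), radius 1/72
t1 passes through 1 substitution, ending at center (-1/4, 0), radius 1/10


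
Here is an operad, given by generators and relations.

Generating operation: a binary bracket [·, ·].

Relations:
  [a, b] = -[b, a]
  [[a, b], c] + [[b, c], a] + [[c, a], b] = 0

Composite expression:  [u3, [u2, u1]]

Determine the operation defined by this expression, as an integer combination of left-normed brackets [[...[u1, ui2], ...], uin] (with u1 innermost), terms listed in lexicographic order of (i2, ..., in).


Antisymmetry and Jacobi reduce to u1-anchored left-normed brackets.
Composite bracket: [u3, [u2, u1]]
Each bracket splits as ab - ba, giving 4 signed words (2^2 = 4).
The u1-initial words carry the normal form:
  u1u2u3 (sign +1) contributes +[[u1, u2], u3]

[[u1, u2], u3]


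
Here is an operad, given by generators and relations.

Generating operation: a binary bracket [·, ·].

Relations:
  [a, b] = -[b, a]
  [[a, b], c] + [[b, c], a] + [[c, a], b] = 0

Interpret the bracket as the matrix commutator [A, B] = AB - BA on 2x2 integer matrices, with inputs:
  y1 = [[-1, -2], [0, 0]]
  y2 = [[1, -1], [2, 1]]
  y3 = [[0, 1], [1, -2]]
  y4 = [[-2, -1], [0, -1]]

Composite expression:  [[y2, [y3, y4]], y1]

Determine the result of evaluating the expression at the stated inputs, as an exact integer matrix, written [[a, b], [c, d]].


[[8, -10], [-4, -8]]

[y3, y4] = [[1, -1], [-1, -1]]
[y2, [y3, y4]] = [[3, 2], [4, -3]]
[[y2, [y3, y4]], y1] = [[8, -10], [-4, -8]]


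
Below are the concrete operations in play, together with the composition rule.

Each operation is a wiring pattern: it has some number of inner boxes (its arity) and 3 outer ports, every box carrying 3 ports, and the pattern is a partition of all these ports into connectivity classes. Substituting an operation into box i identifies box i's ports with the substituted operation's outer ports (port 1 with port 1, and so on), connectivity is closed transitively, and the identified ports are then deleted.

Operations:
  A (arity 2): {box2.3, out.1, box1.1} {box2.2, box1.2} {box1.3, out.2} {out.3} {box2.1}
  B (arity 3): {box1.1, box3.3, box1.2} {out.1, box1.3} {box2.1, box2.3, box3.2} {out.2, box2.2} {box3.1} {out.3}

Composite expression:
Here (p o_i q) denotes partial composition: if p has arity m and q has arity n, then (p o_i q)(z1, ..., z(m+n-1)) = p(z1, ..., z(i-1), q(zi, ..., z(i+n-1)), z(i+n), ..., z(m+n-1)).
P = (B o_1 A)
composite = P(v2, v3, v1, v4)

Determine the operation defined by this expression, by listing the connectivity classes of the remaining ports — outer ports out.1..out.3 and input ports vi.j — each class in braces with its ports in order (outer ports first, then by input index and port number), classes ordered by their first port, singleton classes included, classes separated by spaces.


{out.1} {out.2, v1.2} {out.3} {v1.1, v1.3, v4.2} {v2.1, v2.3, v3.3, v4.3} {v2.2, v3.2} {v3.1} {v4.1}

Two ports join when wires chain via B-identified ports.
the subtree at A composes to {out.1, v2.1, v3.3} {out.2, v2.3} {out.3} {v2.2, v3.2} {v3.1} on (v2, v3); out.j = own outer ports
the subtree at B composes to {out.1} {out.2, v1.2} {out.3} {v1.1, v1.3, v4.2} {v2.1, v2.3, v3.3, v4.3} {v2.2, v3.2} {v3.1} {v4.1} on (v2, v3, v1, v4); out.j = own outer ports


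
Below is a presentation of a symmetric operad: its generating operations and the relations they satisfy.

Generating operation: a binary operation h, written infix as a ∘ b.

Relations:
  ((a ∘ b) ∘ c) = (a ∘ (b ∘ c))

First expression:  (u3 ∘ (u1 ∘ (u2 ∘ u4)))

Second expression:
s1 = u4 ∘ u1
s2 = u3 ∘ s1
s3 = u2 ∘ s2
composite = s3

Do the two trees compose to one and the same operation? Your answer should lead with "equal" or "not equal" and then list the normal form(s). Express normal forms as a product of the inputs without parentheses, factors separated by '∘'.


not equal — first u3 ∘ u1 ∘ u2 ∘ u4, second u2 ∘ u3 ∘ u4 ∘ u1

Normal form of the first expression: u3 ∘ u1 ∘ u2 ∘ u4
Normal form of the second expression: u2 ∘ u3 ∘ u4 ∘ u1
They disagree, so not equal.


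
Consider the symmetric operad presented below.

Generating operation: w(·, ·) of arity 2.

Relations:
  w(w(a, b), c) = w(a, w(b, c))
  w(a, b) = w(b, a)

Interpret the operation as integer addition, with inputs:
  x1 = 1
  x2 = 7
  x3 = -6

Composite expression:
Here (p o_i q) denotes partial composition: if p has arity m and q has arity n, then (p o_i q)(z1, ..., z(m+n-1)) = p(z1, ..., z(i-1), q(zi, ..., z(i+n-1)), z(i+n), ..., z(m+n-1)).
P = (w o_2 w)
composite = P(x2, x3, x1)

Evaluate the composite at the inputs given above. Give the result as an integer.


w(x3, x1) = -5
w(x2, w(x3, x1)) = 2

2


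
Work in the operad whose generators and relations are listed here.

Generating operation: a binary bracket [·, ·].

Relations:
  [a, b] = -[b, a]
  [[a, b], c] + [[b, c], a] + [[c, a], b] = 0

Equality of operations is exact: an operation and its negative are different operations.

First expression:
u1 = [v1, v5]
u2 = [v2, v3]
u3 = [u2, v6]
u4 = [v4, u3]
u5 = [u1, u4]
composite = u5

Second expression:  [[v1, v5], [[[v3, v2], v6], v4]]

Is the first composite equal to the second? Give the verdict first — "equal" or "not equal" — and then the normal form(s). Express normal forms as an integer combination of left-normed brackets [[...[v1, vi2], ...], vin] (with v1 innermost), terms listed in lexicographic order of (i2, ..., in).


The first expression reduces to -[[[[[v1, v5], v2], v3], v6], v4] + [[[[[v1, v5], v3], v2], v6], v4] + [[[[[v1, v5], v4], v2], v3], v6] - [[[[[v1, v5], v4], v3], v2], v6] - [[[[[v1, v5], v4], v6], v2], v3] + [[[[[v1, v5], v4], v6], v3], v2] + [[[[[v1, v5], v6], v2], v3], v4] - [[[[[v1, v5], v6], v3], v2], v4]
The second expression reduces to -[[[[[v1, v5], v2], v3], v6], v4] + [[[[[v1, v5], v3], v2], v6], v4] + [[[[[v1, v5], v4], v2], v3], v6] - [[[[[v1, v5], v4], v3], v2], v6] - [[[[[v1, v5], v4], v6], v2], v3] + [[[[[v1, v5], v4], v6], v3], v2] + [[[[[v1, v5], v6], v2], v3], v4] - [[[[[v1, v5], v6], v3], v2], v4]
Both agree, so they are equal.

equal — both sides give -[[[[[v1, v5], v2], v3], v6], v4] + [[[[[v1, v5], v3], v2], v6], v4] + [[[[[v1, v5], v4], v2], v3], v6] - [[[[[v1, v5], v4], v3], v2], v6] - [[[[[v1, v5], v4], v6], v2], v3] + [[[[[v1, v5], v4], v6], v3], v2] + [[[[[v1, v5], v6], v2], v3], v4] - [[[[[v1, v5], v6], v3], v2], v4]


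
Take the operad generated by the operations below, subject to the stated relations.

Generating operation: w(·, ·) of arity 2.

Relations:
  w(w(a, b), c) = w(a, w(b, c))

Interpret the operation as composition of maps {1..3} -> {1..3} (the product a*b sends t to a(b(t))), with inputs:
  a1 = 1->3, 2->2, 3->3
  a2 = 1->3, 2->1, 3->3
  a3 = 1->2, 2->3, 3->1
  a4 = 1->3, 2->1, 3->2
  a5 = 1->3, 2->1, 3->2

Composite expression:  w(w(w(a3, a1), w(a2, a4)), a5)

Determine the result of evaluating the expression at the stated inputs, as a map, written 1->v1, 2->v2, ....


1->1, 2->1, 3->1

w(a3, a1) = 1->1, 2->3, 3->1
w(a2, a4) = 1->3, 2->3, 3->1
w(w(a3, a1), w(a2, a4)) = 1->1, 2->1, 3->1
w(w(w(a3, a1), w(a2, a4)), a5) = 1->1, 2->1, 3->1


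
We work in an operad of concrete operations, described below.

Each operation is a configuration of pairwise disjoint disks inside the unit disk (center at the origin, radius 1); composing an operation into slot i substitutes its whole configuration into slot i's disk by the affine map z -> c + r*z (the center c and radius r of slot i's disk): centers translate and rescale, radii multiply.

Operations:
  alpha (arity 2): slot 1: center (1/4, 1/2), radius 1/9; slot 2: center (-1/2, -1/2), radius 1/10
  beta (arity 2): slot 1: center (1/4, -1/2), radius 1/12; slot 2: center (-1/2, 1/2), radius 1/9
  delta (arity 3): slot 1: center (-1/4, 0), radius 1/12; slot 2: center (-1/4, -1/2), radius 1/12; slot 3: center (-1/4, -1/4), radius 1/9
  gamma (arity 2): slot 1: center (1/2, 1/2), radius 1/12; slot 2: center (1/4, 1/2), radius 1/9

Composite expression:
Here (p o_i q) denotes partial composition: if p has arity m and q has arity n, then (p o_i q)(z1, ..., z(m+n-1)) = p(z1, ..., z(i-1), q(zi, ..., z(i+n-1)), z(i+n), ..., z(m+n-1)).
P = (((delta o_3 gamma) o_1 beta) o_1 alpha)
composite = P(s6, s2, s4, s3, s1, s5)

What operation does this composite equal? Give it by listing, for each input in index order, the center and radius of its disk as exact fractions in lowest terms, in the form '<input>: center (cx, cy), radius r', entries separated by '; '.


s1: center (-7/36, -7/36), radius 1/108; s2: center (-67/288, -13/288), radius 1/1440; s3: center (-1/4, -1/2), radius 1/12; s4: center (-7/24, 1/24), radius 1/108; s5: center (-2/9, -7/36), radius 1/81; s6: center (-131/576, -11/288), radius 1/1296

Nesting under delta composes maps z -> c + r*z down each s-path.
s6 passes through 3 substitutions, ending at center (-131/576, -11/288), radius 1/1296
s2 passes through 3 substitutions, ending at center (-67/288, -13/288), radius 1/1440
s4 passes through 2 substitutions, ending at center (-7/24, 1/24), radius 1/108
s3 passes through 1 substitution, ending at center (-1/4, -1/2), radius 1/12
s1 passes through 2 substitutions, ending at center (-7/36, -7/36), radius 1/108
s5 passes through 2 substitutions, ending at center (-2/9, -7/36), radius 1/81


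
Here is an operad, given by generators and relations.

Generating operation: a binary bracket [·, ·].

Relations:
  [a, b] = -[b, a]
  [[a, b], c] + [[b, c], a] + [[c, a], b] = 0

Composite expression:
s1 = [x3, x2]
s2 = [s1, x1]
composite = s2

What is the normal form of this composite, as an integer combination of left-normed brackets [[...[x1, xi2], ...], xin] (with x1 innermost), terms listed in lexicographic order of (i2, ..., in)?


[[x1, x2], x3] - [[x1, x3], x2]

A multilinear Lie element is pinned by x1-initial words (x1 innermost).
Composite bracket: [[x3, x2], x1]
Applying ab - ba throughout gives 4 signed words (2^2 = 4).
The x1-initial words carry the normal form:
  x1x2x3 appears with sign +1, giving the term +[[x1, x2], x3]
  x1x3x2 appears with sign -1, giving the term -[[x1, x3], x2]


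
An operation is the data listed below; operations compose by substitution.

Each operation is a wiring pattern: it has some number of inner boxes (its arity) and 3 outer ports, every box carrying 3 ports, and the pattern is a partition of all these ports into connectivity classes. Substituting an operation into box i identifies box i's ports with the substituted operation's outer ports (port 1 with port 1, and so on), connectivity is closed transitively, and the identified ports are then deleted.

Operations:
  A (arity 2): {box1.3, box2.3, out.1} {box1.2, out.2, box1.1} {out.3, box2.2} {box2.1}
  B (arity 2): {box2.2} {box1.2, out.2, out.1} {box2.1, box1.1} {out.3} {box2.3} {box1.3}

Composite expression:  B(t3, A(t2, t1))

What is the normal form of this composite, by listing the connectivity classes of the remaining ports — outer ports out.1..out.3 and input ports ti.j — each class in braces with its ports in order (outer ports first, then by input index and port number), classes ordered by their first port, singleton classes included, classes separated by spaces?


{out.1, out.2, t3.2} {out.3} {t1.1} {t1.2} {t1.3, t2.3, t3.1} {t2.1, t2.2} {t3.3}

Reachability decides: close wires over B-identified ports.
through A, on inputs (t2, t1): {out.1, t1.3, t2.3} {out.2, t2.1, t2.2} {out.3, t1.2} {t1.1} (out.j = stage outer ports)
through B, on inputs (t3, t2, t1): {out.1, out.2, t3.2} {out.3} {t1.1} {t1.2} {t1.3, t2.3, t3.1} {t2.1, t2.2} {t3.3} (out.j = stage outer ports)


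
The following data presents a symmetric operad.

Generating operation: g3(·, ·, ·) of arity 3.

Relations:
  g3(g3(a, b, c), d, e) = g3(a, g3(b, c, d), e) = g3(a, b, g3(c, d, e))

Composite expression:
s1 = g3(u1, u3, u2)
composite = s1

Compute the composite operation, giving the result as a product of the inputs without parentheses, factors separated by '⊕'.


u1 ⊕ u3 ⊕ u2

Every regrouping of g3 is equal, so read the u-inputs in written order.
g3(u1, u3, u2) reduces to u1 ⊕ u3 ⊕ u2


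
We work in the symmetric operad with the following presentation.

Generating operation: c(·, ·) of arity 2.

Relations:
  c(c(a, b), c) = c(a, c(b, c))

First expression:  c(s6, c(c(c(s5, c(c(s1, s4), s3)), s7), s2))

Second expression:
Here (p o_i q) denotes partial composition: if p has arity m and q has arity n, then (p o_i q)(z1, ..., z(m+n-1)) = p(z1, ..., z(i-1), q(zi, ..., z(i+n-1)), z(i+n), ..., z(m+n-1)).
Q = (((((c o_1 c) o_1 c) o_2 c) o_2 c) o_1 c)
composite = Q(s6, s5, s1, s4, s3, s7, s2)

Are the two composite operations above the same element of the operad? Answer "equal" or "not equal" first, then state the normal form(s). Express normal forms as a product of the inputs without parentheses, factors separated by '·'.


equal; the common form is s6 · s5 · s1 · s4 · s3 · s7 · s2


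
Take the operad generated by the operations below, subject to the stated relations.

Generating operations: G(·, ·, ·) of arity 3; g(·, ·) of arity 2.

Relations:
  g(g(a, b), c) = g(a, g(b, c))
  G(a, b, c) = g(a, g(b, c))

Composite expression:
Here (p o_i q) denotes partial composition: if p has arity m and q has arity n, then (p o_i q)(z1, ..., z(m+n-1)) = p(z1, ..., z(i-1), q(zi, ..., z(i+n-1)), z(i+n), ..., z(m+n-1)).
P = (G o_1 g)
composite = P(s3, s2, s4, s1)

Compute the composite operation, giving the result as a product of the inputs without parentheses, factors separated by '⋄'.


s3 ⋄ s2 ⋄ s4 ⋄ s1

All parenthesizations of G agree; list the s-inputs left to right.
g(s3, s2) reduces to s3 ⋄ s2
G(g(s3, s2), s4, s1) reduces to s3 ⋄ s2 ⋄ s4 ⋄ s1


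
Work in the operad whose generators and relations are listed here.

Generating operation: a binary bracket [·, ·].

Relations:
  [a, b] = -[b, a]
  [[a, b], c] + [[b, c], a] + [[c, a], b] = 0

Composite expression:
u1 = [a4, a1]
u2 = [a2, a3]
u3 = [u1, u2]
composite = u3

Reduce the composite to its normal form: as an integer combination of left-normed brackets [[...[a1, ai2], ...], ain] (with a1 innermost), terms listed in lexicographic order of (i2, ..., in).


A multilinear Lie element is pinned by a1-initial words (a1 innermost).
Composite bracket: [[a4, a1], [a2, a3]]
Applying ab - ba throughout gives 8 signed words (2^3 = 8).
The a1-initial words carry the normal form:
  from a1a4a2a3, sign -1: term -[[[a1, a4], a2], a3]
  from a1a4a3a2, sign +1: term +[[[a1, a4], a3], a2]

-[[[a1, a4], a2], a3] + [[[a1, a4], a3], a2]


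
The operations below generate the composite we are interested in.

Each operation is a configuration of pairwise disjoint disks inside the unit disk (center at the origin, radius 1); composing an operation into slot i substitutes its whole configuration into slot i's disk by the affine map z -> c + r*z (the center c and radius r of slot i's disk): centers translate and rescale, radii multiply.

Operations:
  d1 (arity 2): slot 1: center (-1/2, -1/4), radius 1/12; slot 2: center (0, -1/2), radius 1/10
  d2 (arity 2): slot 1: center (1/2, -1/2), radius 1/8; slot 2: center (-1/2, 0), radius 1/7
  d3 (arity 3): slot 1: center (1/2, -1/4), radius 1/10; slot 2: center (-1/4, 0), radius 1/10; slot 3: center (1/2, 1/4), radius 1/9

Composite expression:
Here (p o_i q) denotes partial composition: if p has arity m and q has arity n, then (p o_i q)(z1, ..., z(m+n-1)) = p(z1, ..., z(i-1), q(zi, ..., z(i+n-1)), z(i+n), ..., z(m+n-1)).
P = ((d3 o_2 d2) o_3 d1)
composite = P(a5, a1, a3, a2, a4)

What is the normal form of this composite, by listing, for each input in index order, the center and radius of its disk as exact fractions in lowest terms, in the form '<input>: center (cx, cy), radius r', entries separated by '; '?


a1: center (-1/5, -1/20), radius 1/80; a2: center (-3/10, -1/140), radius 1/700; a3: center (-43/140, -1/280), radius 1/840; a4: center (1/2, 1/4), radius 1/9; a5: center (1/2, -1/4), radius 1/10

Each a-disk chains the slot maps above it in d3; radii multiply.
tracing a5 down its 1-map path: center (1/2, -1/4), radius 1/10
tracing a1 down its 2-map path: center (-1/5, -1/20), radius 1/80
tracing a3 down its 3-map path: center (-43/140, -1/280), radius 1/840
tracing a2 down its 3-map path: center (-3/10, -1/140), radius 1/700
tracing a4 down its 1-map path: center (1/2, 1/4), radius 1/9
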